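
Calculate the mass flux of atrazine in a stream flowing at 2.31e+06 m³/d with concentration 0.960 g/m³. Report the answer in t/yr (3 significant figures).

2.31e+06 m³/d = 26.74 m³/s.
Mass flux = Q·C = 26.74 m³/s × 0.96 g/m³ = 25.67 g/s.
= 25.67 g/s × 31.56 = 810 t/yr.

810 t/yr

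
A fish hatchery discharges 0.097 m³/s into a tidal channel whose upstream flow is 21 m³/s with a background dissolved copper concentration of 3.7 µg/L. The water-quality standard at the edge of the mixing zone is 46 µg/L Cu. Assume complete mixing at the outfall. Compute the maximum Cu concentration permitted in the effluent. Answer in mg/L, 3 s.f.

9.20 mg/L

3.7 µg/L = 0.0037 mg/L.
46 µg/L = 0.046 mg/L.
Mass balance: 0.046·21.1 = 0.097·Cₑ + 21·0.0037.
Cₑ = (0.9705 − 0.0777) / 0.097 = 9.204 mg/L.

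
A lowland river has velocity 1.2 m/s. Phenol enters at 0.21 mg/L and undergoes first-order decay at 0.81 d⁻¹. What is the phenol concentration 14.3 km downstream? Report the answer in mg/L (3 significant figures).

0.188 mg/L

Travel time t = 14.3 km / 1.2 m/s = 1.43e+04/1.2 = 1.192e+04 s = 0.1379 d.
First-order decay: C = 0.21·exp(−0.81·0.1379) = 0.21·0.8943 = 0.1878 mg/L.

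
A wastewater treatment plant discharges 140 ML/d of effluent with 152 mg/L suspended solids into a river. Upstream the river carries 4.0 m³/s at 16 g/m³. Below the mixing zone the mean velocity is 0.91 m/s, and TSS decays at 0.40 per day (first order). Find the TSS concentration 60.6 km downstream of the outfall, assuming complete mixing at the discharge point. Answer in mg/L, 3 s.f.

140 ML/d = 1.62 m³/s.
After complete mixing, C₀ = (1.62·152 + 4·16) / 5.62 = 55.21 mg/L.
Travel time t = 6.06e+04 m / 0.91 m/s = 6.659e+04 s = 0.7708 d.
C = 55.21·exp(−0.40·0.7708) = 55.21·0.7347 = 40.56 mg/L.

40.6 mg/L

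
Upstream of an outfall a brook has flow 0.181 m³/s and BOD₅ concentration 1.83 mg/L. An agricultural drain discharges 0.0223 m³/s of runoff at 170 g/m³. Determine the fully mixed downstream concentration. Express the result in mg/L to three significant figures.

20.3 mg/L

Conservation of mass across the mixing zone: C = (0.0223·170 + 0.181·1.83) / (0.0223 + 0.181) = 4.122/0.2033 = 20.28 mg/L.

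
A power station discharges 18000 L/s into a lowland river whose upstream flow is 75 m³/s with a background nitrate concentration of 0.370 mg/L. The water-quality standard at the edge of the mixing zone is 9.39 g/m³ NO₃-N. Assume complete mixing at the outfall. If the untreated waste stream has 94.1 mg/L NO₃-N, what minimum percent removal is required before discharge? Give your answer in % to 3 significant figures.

18000 L/s = 18 m³/s.
Mass balance: 9.39·93 = 18·Cₑ + 75·0.37.
Cₑ = (873.3 − 27.75) / 18 = 46.97 mg/L.
Required removal = 1 − 46.97/94.1 = 50.08 %.

50.1 %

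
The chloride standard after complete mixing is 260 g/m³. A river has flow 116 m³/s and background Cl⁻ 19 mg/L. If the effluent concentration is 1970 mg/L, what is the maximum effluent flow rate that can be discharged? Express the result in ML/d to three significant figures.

1410 ML/d

Mass balance at complete mixing: C_std·(Q_w + Q_r) = Q_w·C_e + Q_r·C_b.
Rearranging, Q_w = Q_r·(C_std − C_b)/(C_e − C_std) = 116·(260 − 19) / (1970 − 260) = 16.35 m³/s.
= 1413 ML/d.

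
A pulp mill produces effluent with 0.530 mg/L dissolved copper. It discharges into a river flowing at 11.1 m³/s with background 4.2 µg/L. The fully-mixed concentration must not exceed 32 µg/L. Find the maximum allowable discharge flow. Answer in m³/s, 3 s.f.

0.620 m³/s

4.2 µg/L = 0.0042 mg/L.
32 µg/L = 0.032 mg/L.
Mass balance at complete mixing: C_std·(Q_w + Q_r) = Q_w·C_e + Q_r·C_b.
Rearranging, Q_w = Q_r·(C_std − C_b)/(C_e − C_std) = 11.1·(0.032 − 0.0042) / (0.53 − 0.032) = 0.6196 m³/s.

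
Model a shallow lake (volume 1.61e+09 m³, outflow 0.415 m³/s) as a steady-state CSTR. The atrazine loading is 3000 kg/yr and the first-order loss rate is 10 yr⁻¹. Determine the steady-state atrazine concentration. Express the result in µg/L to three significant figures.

Outflow Q = 0.415 m³/s × 3.156e+07 s/yr = 1.31e+07 m³/yr.
Steady-state CSTR mass balance: W = Q·C + k·V·C, so C = W/(Q + kV).
Q + kV = 1.31e+07 + 10·1.61e+09 = 1.611e+10 m³/yr.
C = 3000/1.611e+10 = 1.862e-07 kg/m³ = 0.0001862 mg/L = 0.1862 µg/L.

0.186 µg/L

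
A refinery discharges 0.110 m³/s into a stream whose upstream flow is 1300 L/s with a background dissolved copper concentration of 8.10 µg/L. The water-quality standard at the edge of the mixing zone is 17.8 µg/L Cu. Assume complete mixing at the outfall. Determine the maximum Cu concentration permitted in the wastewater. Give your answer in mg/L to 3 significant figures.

1300 L/s = 1.3 m³/s.
8.10 µg/L = 0.0081 mg/L.
17.8 µg/L = 0.0178 mg/L.
Mass balance: 0.0178·1.41 = 0.11·Cₑ + 1.3·0.0081.
Cₑ = (0.0251 − 0.01053) / 0.11 = 0.1324 mg/L.

0.132 mg/L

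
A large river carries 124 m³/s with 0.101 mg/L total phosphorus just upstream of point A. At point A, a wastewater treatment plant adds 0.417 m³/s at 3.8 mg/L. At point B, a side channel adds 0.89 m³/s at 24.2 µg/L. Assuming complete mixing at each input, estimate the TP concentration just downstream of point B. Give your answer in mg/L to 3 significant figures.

After input A: C = (124·0.101 + 0.417·3.8) / 124.4 = 0.1134 mg/L.
24.2 µg/L = 0.0242 mg/L.
After input B: C = (124.4·0.1134 + 0.89·0.0242) / 125.3 = 0.1128 mg/L.

0.113 mg/L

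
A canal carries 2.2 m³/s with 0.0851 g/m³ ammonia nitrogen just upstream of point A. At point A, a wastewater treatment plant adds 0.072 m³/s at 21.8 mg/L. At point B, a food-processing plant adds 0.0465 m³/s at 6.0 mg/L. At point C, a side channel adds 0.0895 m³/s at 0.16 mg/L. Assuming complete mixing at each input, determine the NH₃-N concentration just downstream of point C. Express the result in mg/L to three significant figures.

After input A: C = (2.2·0.0851 + 0.072·21.8) / 2.272 = 0.7732 mg/L.
After input B: C = (2.272·0.7732 + 0.0465·6) / 2.319 = 0.8781 mg/L.
After input C: C = (2.319·0.8781 + 0.0895·0.16) / 2.408 = 0.8514 mg/L.

0.851 mg/L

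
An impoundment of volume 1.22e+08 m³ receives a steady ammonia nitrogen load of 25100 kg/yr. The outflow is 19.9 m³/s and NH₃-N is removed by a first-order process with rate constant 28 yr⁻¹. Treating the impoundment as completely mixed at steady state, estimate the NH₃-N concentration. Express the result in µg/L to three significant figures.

Outflow Q = 19.9 m³/s × 3.156e+07 s/yr = 6.28e+08 m³/yr.
Steady-state CSTR mass balance: W = Q·C + k·V·C, so C = W/(Q + kV).
Q + kV = 6.28e+08 + 28·1.22e+08 = 4.044e+09 m³/yr.
C = 25100/4.044e+09 = 6.207e-06 kg/m³ = 0.006207 mg/L = 6.207 µg/L.

6.21 µg/L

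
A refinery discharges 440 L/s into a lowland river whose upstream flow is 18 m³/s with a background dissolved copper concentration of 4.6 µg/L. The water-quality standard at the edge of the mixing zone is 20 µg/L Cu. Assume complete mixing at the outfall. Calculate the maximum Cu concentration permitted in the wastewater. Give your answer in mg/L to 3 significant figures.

0.650 mg/L

440 L/s = 0.44 m³/s.
4.6 µg/L = 0.0046 mg/L.
20 µg/L = 0.02 mg/L.
Mass balance: 0.02·18.44 = 0.44·Cₑ + 18·0.0046.
Cₑ = (0.3688 − 0.0828) / 0.44 = 0.65 mg/L.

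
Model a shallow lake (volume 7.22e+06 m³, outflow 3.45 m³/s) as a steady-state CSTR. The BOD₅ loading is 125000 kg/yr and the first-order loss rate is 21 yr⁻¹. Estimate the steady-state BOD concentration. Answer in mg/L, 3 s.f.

0.480 mg/L

Outflow Q = 3.45 m³/s × 3.156e+07 s/yr = 1.089e+08 m³/yr.
Steady-state CSTR mass balance: W = Q·C + k·V·C, so C = W/(Q + kV).
Q + kV = 1.089e+08 + 21·7.22e+06 = 2.605e+08 m³/yr.
C = 125000/2.605e+08 = 0.0004799 kg/m³ = 0.4799 mg/L.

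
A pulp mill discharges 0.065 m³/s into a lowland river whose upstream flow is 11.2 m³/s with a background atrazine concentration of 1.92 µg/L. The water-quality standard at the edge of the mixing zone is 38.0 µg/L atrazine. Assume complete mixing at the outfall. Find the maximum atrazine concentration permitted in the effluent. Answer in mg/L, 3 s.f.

6.25 mg/L

1.92 µg/L = 0.00192 mg/L.
38.0 µg/L = 0.038 mg/L.
Mass balance: 0.038·11.26 = 0.065·Cₑ + 11.2·0.00192.
Cₑ = (0.4281 − 0.0215) / 0.065 = 6.255 mg/L.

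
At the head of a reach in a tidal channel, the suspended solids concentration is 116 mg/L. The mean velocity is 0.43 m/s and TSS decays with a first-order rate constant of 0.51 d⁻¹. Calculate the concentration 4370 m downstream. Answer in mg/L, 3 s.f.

109 mg/L

Travel time t = 4370 m / 0.43 m/s = 4370/0.43 = 1.016e+04 s = 0.1176 d.
First-order decay: C = 116·exp(−0.51·0.1176) = 116·0.9418 = 109.2 mg/L.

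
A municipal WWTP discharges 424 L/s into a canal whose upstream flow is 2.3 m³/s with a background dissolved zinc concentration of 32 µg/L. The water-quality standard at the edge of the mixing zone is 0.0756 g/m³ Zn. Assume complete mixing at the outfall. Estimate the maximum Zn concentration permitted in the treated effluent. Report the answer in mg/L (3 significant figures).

424 L/s = 0.424 m³/s.
32 µg/L = 0.032 mg/L.
Mass balance: 0.0756·2.724 = 0.424·Cₑ + 2.3·0.032.
Cₑ = (0.2059 − 0.0736) / 0.424 = 0.3121 mg/L.

0.312 mg/L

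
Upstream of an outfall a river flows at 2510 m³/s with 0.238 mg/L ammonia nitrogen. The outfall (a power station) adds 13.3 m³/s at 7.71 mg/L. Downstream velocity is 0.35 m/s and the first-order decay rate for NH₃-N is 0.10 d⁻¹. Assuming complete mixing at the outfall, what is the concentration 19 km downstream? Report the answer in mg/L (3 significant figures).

0.260 mg/L

After complete mixing, C₀ = (13.3·7.71 + 2510·0.238) / 2523 = 0.2774 mg/L.
Travel time t = 1.9e+04 m / 0.35 m/s = 5.429e+04 s = 0.6283 d.
C = 0.2774·exp(−0.10·0.6283) = 0.2774·0.9391 = 0.2605 mg/L.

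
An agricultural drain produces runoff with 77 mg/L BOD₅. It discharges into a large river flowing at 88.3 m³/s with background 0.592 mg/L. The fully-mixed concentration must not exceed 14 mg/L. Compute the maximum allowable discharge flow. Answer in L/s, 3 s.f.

18800 L/s

Mass balance at complete mixing: C_std·(Q_w + Q_r) = Q_w·C_e + Q_r·C_b.
Rearranging, Q_w = Q_r·(C_std − C_b)/(C_e − C_std) = 88.3·(14 − 0.592) / (77 − 14) = 18.79 m³/s.
= 1.879e+04 L/s.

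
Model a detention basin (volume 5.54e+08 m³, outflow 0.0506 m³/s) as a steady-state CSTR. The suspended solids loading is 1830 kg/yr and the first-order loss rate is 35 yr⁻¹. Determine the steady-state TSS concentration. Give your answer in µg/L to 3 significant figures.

Outflow Q = 0.0506 m³/s × 3.156e+07 s/yr = 1.597e+06 m³/yr.
Steady-state CSTR mass balance: W = Q·C + k·V·C, so C = W/(Q + kV).
Q + kV = 1.597e+06 + 35·5.54e+08 = 1.939e+10 m³/yr.
C = 1830/1.939e+10 = 9.437e-08 kg/m³ = 9.437e-05 mg/L = 0.09437 µg/L.

0.0944 µg/L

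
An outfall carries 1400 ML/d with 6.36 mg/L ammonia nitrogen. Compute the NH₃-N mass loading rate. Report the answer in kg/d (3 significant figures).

1400 ML/d = 16.2 m³/s.
Mass flux = Q·C = 16.2 m³/s × 6.36 g/m³ = 103.1 g/s.
= 103.1 g/s × 86.4 = 8904 kg/d.

8900 kg/d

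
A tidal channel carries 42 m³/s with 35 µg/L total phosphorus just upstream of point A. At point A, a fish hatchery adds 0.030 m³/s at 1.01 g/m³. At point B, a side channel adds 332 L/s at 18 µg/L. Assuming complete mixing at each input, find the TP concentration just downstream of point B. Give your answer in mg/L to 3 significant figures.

35 µg/L = 0.035 mg/L.
After input A: C = (42·0.035 + 0.03·1.01) / 42.03 = 0.0357 mg/L.
332 L/s = 0.332 m³/s.
18 µg/L = 0.018 mg/L.
After input B: C = (42.03·0.0357 + 0.332·0.018) / 42.36 = 0.03556 mg/L.

0.0356 mg/L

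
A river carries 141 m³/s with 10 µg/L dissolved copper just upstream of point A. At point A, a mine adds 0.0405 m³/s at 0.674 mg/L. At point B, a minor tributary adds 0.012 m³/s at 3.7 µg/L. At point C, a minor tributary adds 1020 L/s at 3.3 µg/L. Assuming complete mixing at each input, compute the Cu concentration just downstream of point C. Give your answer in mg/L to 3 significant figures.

0.0101 mg/L

10 µg/L = 0.01 mg/L.
After input A: C = (141·0.01 + 0.0405·0.674) / 141 = 0.01019 mg/L.
3.7 µg/L = 0.0037 mg/L.
After input B: C = (141·0.01019 + 0.012·0.0037) / 141.1 = 0.01019 mg/L.
1020 L/s = 1.02 m³/s.
3.3 µg/L = 0.0033 mg/L.
After input C: C = (141.1·0.01019 + 1.02·0.0033) / 142.1 = 0.01014 mg/L.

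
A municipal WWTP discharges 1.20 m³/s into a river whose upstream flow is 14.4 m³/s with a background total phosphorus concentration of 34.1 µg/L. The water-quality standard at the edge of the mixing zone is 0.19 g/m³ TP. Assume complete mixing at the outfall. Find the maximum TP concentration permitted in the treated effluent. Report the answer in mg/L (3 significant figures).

2.06 mg/L

34.1 µg/L = 0.0341 mg/L.
Mass balance: 0.19·15.6 = 1.2·Cₑ + 14.4·0.0341.
Cₑ = (2.964 − 0.491) / 1.2 = 2.061 mg/L.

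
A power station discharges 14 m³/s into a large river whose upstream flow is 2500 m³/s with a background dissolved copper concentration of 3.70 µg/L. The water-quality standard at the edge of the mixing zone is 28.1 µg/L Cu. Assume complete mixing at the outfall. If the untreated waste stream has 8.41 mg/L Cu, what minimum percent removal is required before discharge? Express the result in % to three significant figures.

3.70 µg/L = 0.0037 mg/L.
28.1 µg/L = 0.0281 mg/L.
Mass balance: 0.0281·2514 = 14·Cₑ + 2500·0.0037.
Cₑ = (70.64 − 9.25) / 14 = 4.385 mg/L.
Required removal = 1 − 4.385/8.41 = 47.86 %.

47.9 %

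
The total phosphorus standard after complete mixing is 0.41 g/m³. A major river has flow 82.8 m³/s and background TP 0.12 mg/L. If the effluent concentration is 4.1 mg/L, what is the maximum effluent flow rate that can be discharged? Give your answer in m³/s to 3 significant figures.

6.51 m³/s

Mass balance at complete mixing: C_std·(Q_w + Q_r) = Q_w·C_e + Q_r·C_b.
Rearranging, Q_w = Q_r·(C_std − C_b)/(C_e − C_std) = 82.8·(0.41 − 0.12) / (4.1 − 0.41) = 6.507 m³/s.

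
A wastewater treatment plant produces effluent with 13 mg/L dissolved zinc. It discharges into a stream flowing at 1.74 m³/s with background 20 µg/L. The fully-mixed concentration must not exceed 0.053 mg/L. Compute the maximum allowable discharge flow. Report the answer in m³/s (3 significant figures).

20 µg/L = 0.02 mg/L.
Mass balance at complete mixing: C_std·(Q_w + Q_r) = Q_w·C_e + Q_r·C_b.
Rearranging, Q_w = Q_r·(C_std − C_b)/(C_e − C_std) = 1.74·(0.053 − 0.02) / (13 − 0.053) = 0.004435 m³/s.

0.00444 m³/s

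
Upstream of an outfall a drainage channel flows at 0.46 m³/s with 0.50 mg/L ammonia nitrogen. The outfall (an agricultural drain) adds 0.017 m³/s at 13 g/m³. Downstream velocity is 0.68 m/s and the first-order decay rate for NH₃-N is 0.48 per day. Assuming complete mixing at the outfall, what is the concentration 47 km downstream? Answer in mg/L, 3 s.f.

0.644 mg/L

After complete mixing, C₀ = (0.017·13 + 0.46·0.5) / 0.477 = 0.9455 mg/L.
Travel time t = 4.7e+04 m / 0.68 m/s = 6.912e+04 s = 0.8 d.
C = 0.9455·exp(−0.48·0.8) = 0.9455·0.6811 = 0.644 mg/L.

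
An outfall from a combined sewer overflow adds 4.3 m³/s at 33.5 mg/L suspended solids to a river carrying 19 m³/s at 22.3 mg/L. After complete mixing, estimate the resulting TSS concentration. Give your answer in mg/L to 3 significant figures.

By mass balance at complete mixing, C = (4.3·33.5 + 19·22.3) / (4.3 + 19) = 567.8/23.3 = 24.37 mg/L.

24.4 mg/L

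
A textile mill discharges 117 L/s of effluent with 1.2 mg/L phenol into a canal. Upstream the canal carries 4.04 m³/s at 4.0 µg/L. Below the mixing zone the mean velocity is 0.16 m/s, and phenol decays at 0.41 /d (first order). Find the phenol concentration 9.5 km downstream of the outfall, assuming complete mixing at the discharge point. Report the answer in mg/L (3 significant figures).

0.0284 mg/L

117 L/s = 0.117 m³/s.
4.0 µg/L = 0.004 mg/L.
After complete mixing, C₀ = (0.117·1.2 + 4.04·0.004) / 4.157 = 0.03766 mg/L.
Travel time t = 9500 m / 0.16 m/s = 5.938e+04 s = 0.6872 d.
C = 0.03766·exp(−0.41·0.6872) = 0.03766·0.7545 = 0.02841 mg/L.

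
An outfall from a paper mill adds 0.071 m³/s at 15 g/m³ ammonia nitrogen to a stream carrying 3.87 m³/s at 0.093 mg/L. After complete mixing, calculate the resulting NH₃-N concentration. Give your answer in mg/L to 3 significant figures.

0.362 mg/L

Conservation of mass across the mixing zone: C = (0.071·15 + 3.87·0.093) / (0.071 + 3.87) = 1.425/3.941 = 0.3616 mg/L.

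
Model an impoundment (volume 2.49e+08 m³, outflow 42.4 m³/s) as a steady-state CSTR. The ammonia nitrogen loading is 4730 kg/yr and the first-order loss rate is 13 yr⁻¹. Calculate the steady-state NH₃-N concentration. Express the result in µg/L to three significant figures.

Outflow Q = 42.4 m³/s × 3.156e+07 s/yr = 1.338e+09 m³/yr.
Steady-state CSTR mass balance: W = Q·C + k·V·C, so C = W/(Q + kV).
Q + kV = 1.338e+09 + 13·2.49e+08 = 4.575e+09 m³/yr.
C = 4730/4.575e+09 = 1.034e-06 kg/m³ = 0.001034 mg/L = 1.034 µg/L.

1.03 µg/L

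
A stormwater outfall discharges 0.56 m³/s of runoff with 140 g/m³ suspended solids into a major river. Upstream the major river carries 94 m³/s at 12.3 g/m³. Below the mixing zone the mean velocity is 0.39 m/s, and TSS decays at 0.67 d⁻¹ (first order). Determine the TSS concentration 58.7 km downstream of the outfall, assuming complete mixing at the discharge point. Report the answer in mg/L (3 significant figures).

After complete mixing, C₀ = (0.56·140 + 94·12.3) / 94.56 = 13.06 mg/L.
Travel time t = 5.87e+04 m / 0.39 m/s = 1.505e+05 s = 1.742 d.
C = 13.06·exp(−0.67·1.742) = 13.06·0.3112 = 4.064 mg/L.

4.06 mg/L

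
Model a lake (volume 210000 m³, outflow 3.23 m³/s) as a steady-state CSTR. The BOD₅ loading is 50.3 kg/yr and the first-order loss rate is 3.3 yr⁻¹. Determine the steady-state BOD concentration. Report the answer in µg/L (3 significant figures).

0.490 µg/L

Outflow Q = 3.23 m³/s × 3.156e+07 s/yr = 1.019e+08 m³/yr.
Steady-state CSTR mass balance: W = Q·C + k·V·C, so C = W/(Q + kV).
Q + kV = 1.019e+08 + 3.3·210000 = 1.026e+08 m³/yr.
C = 50.3/1.026e+08 = 4.901e-07 kg/m³ = 0.0004901 mg/L = 0.4901 µg/L.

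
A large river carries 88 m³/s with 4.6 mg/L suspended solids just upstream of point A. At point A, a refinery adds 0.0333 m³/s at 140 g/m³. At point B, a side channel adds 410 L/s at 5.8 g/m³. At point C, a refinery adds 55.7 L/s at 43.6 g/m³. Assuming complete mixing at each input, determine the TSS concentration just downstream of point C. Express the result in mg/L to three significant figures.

4.68 mg/L

After input A: C = (88·4.6 + 0.0333·140) / 88.03 = 4.651 mg/L.
410 L/s = 0.41 m³/s.
After input B: C = (88.03·4.651 + 0.41·5.8) / 88.44 = 4.657 mg/L.
55.7 L/s = 0.0557 m³/s.
After input C: C = (88.44·4.657 + 0.0557·43.6) / 88.5 = 4.681 mg/L.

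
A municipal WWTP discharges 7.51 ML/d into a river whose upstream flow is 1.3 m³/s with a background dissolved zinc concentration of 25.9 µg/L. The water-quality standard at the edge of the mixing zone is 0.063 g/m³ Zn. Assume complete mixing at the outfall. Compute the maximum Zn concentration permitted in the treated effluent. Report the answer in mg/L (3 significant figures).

0.618 mg/L

7.51 ML/d = 0.08692 m³/s.
25.9 µg/L = 0.0259 mg/L.
Mass balance: 0.063·1.387 = 0.08692·Cₑ + 1.3·0.0259.
Cₑ = (0.08738 − 0.03367) / 0.08692 = 0.6179 mg/L.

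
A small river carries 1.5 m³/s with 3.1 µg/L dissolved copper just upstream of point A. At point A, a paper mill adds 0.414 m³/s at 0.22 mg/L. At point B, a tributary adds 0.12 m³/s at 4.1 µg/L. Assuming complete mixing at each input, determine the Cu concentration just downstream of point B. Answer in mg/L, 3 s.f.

3.1 µg/L = 0.0031 mg/L.
After input A: C = (1.5·0.0031 + 0.414·0.22) / 1.914 = 0.05002 mg/L.
4.1 µg/L = 0.0041 mg/L.
After input B: C = (1.914·0.05002 + 0.12·0.0041) / 2.034 = 0.04731 mg/L.

0.0473 mg/L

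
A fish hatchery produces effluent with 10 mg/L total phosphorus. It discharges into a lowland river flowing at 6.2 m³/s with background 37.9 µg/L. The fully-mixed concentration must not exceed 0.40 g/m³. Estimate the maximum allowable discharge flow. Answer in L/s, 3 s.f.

37.9 µg/L = 0.0379 mg/L.
Mass balance at complete mixing: C_std·(Q_w + Q_r) = Q_w·C_e + Q_r·C_b.
Rearranging, Q_w = Q_r·(C_std − C_b)/(C_e − C_std) = 6.2·(0.4 − 0.0379) / (10 − 0.4) = 0.2339 m³/s.
= 233.9 L/s.

234 L/s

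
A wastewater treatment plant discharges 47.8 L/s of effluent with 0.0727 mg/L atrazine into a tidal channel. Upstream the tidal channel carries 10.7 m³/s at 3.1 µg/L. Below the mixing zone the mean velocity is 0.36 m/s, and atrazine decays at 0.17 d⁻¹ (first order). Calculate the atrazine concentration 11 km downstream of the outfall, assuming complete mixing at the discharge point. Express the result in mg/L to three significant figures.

0.00321 mg/L

47.8 L/s = 0.0478 m³/s.
3.1 µg/L = 0.0031 mg/L.
After complete mixing, C₀ = (0.0478·0.0727 + 10.7·0.0031) / 10.75 = 0.00341 mg/L.
Travel time t = 1.1e+04 m / 0.36 m/s = 3.056e+04 s = 0.3537 d.
C = 0.00341·exp(−0.17·0.3537) = 0.00341·0.9417 = 0.003211 mg/L.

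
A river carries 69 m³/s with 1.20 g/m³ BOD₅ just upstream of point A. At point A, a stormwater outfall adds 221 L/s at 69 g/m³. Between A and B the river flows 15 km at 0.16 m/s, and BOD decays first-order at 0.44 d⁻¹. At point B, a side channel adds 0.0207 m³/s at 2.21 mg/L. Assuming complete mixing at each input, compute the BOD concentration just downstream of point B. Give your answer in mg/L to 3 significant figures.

221 L/s = 0.221 m³/s.
After input A: C = (69·1.2 + 0.221·69) / 69.22 = 1.416 mg/L.
Over the 15 km reach to input B (t = 9.375e+04 s = 1.085 d), decay gives C = 1.416·exp(−0.44·1.085) = 0.8787 mg/L.
After input B: C = (69.22·0.8787 + 0.0207·2.21) / 69.24 = 0.8791 mg/L.

0.879 mg/L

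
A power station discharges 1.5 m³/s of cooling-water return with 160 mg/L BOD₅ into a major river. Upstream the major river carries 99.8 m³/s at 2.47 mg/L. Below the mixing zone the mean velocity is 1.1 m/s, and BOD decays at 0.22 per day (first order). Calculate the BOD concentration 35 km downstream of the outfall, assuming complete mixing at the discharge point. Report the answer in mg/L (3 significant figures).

After complete mixing, C₀ = (1.5·160 + 99.8·2.47) / 101.3 = 4.803 mg/L.
Travel time t = 3.5e+04 m / 1.1 m/s = 3.182e+04 s = 0.3683 d.
C = 4.803·exp(−0.22·0.3683) = 4.803·0.9222 = 4.429 mg/L.

4.43 mg/L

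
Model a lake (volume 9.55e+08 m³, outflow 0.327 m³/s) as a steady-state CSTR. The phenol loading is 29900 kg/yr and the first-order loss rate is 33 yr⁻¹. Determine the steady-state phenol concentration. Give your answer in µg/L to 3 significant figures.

Outflow Q = 0.327 m³/s × 3.156e+07 s/yr = 1.032e+07 m³/yr.
Steady-state CSTR mass balance: W = Q·C + k·V·C, so C = W/(Q + kV).
Q + kV = 1.032e+07 + 33·9.55e+08 = 3.153e+10 m³/yr.
C = 29900/3.153e+10 = 9.484e-07 kg/m³ = 0.0009484 mg/L = 0.9484 µg/L.

0.948 µg/L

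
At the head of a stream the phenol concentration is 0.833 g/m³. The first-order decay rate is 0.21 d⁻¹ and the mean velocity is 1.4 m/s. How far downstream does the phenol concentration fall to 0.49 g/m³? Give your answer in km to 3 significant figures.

306 km

From C = C₀·e^(−kt), t = ln(C₀/C)/k = ln(0.833/0.49)/0.21 = 0.5306/0.21 = 2.527 d.
Distance = v·t = 1.4 m/s × 2.183e+05 s = 3.056e+05 m = 305.6 km.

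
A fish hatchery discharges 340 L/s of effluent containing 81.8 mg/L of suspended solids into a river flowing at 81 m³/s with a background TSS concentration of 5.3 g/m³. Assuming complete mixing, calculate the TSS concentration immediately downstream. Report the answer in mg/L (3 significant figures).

5.62 mg/L

340 L/s = 0.34 m³/s.
By mass balance at complete mixing, C = (0.34·81.8 + 81·5.3) / (0.34 + 81) = 457.1/81.34 = 5.62 mg/L.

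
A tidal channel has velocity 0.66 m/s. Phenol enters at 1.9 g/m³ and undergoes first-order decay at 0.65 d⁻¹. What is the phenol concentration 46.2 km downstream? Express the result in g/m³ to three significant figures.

Travel time t = 46.2 km / 0.66 m/s = 4.62e+04/0.66 = 7e+04 s = 0.8102 d.
First-order decay: C = 1.9·exp(−0.65·0.8102) = 1.9·0.5906 = 1.122 g/m³.

1.12 g/m³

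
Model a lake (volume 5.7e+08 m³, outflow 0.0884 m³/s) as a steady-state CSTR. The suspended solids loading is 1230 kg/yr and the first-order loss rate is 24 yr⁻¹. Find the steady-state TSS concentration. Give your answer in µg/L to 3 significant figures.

Outflow Q = 0.0884 m³/s × 3.156e+07 s/yr = 2.79e+06 m³/yr.
Steady-state CSTR mass balance: W = Q·C + k·V·C, so C = W/(Q + kV).
Q + kV = 2.79e+06 + 24·5.7e+08 = 1.368e+10 m³/yr.
C = 1230/1.368e+10 = 8.989e-08 kg/m³ = 8.989e-05 mg/L = 0.08989 µg/L.

0.0899 µg/L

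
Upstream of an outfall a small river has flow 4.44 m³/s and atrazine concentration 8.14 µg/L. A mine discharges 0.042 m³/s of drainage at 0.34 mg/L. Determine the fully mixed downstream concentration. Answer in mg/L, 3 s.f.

0.0112 mg/L

8.14 µg/L = 0.00814 mg/L.
Conservation of mass across the mixing zone: C = (0.042·0.34 + 4.44·0.00814) / (0.042 + 4.44) = 0.05042/4.482 = 0.01125 mg/L.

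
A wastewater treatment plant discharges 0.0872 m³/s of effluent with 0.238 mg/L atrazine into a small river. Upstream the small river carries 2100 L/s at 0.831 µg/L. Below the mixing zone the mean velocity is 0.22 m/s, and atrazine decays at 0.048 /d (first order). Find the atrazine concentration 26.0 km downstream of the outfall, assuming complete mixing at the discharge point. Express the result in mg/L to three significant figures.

2100 L/s = 2.1 m³/s.
0.831 µg/L = 0.000831 mg/L.
After complete mixing, C₀ = (0.0872·0.238 + 2.1·0.000831) / 2.187 = 0.01029 mg/L.
Travel time t = 2.6e+04 m / 0.22 m/s = 1.182e+05 s = 1.368 d.
C = 0.01029·exp(−0.048·1.368) = 0.01029·0.9365 = 0.009633 mg/L.

0.00963 mg/L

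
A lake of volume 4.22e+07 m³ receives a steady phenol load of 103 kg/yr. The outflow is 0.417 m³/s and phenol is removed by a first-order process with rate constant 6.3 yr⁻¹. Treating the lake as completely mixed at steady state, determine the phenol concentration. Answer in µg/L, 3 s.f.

Outflow Q = 0.417 m³/s × 3.156e+07 s/yr = 1.316e+07 m³/yr.
Steady-state CSTR mass balance: W = Q·C + k·V·C, so C = W/(Q + kV).
Q + kV = 1.316e+07 + 6.3·4.22e+07 = 2.79e+08 m³/yr.
C = 103/2.79e+08 = 3.691e-07 kg/m³ = 0.0003691 mg/L = 0.3691 µg/L.

0.369 µg/L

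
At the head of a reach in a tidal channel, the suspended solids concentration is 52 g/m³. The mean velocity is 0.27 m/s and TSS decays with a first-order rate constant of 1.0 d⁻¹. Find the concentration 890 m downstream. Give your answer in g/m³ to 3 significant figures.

50.1 g/m³

Travel time t = 890 m / 0.27 m/s = 890/0.27 = 3296 s = 0.03815 d.
First-order decay: C = 52·exp(−1.0·0.03815) = 52·0.9626 = 50.05 g/m³.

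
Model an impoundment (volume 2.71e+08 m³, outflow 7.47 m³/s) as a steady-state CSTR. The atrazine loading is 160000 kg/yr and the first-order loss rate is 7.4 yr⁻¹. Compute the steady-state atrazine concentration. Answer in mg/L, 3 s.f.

Outflow Q = 7.47 m³/s × 3.156e+07 s/yr = 2.357e+08 m³/yr.
Steady-state CSTR mass balance: W = Q·C + k·V·C, so C = W/(Q + kV).
Q + kV = 2.357e+08 + 7.4·2.71e+08 = 2.241e+09 m³/yr.
C = 160000/2.241e+09 = 7.139e-05 kg/m³ = 0.07139 mg/L.

0.0714 mg/L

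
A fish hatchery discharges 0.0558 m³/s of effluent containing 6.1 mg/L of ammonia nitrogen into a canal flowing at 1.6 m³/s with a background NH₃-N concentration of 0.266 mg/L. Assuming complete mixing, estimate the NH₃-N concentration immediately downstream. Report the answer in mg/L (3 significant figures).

0.463 mg/L

Flow-weighted mixing gives C = (0.0558·6.1 + 1.6·0.266) / (0.0558 + 1.6) = 0.766/1.656 = 0.4626 mg/L.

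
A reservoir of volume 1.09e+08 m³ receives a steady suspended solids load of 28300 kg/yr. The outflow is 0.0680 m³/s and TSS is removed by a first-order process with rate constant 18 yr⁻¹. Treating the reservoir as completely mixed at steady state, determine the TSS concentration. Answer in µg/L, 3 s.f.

14.4 µg/L

Outflow Q = 0.0680 m³/s × 3.156e+07 s/yr = 2.146e+06 m³/yr.
Steady-state CSTR mass balance: W = Q·C + k·V·C, so C = W/(Q + kV).
Q + kV = 2.146e+06 + 18·1.09e+08 = 1.964e+09 m³/yr.
C = 28300/1.964e+09 = 1.441e-05 kg/m³ = 0.01441 mg/L = 14.41 µg/L.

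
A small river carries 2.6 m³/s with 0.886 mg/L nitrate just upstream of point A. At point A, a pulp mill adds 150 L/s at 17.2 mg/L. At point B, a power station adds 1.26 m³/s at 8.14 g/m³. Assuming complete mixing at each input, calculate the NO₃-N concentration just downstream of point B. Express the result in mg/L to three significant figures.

150 L/s = 0.15 m³/s.
After input A: C = (2.6·0.886 + 0.15·17.2) / 2.75 = 1.776 mg/L.
After input B: C = (2.75·1.776 + 1.26·8.14) / 4.01 = 3.776 mg/L.

3.78 mg/L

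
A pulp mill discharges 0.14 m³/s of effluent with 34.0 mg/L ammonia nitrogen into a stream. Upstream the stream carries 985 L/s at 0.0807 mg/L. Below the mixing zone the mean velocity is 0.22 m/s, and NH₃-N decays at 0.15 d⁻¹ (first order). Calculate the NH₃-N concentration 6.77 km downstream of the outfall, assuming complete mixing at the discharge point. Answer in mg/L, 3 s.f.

4.08 mg/L

985 L/s = 0.985 m³/s.
After complete mixing, C₀ = (0.14·34 + 0.985·0.0807) / 1.125 = 4.302 mg/L.
Travel time t = 6770 m / 0.22 m/s = 3.077e+04 s = 0.3562 d.
C = 4.302·exp(−0.15·0.3562) = 4.302·0.948 = 4.078 mg/L.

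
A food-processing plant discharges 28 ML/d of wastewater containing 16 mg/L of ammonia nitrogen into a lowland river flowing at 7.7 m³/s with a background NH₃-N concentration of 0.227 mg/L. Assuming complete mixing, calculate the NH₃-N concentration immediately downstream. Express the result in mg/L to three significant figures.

28 ML/d = 0.3241 m³/s.
By mass balance at complete mixing, C = (0.3241·16 + 7.7·0.227) / (0.3241 + 7.7) = 6.933/8.024 = 0.864 mg/L.

0.864 mg/L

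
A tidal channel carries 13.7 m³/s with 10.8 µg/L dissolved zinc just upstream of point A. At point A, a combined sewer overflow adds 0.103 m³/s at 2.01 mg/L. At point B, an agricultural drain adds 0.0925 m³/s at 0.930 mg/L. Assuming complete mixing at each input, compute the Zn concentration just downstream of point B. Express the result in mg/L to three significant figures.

0.0317 mg/L

10.8 µg/L = 0.0108 mg/L.
After input A: C = (13.7·0.0108 + 0.103·2.01) / 13.8 = 0.02572 mg/L.
After input B: C = (13.8·0.02572 + 0.0925·0.93) / 13.9 = 0.03174 mg/L.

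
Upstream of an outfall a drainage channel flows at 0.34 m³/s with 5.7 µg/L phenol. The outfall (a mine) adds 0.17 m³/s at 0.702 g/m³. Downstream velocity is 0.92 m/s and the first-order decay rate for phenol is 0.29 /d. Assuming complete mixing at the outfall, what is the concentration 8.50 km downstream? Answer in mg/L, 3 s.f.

0.231 mg/L

5.7 µg/L = 0.0057 mg/L.
After complete mixing, C₀ = (0.17·0.702 + 0.34·0.0057) / 0.51 = 0.2378 mg/L.
Travel time t = 8500 m / 0.92 m/s = 9239 s = 0.1069 d.
C = 0.2378·exp(−0.29·0.1069) = 0.2378·0.9695 = 0.2305 mg/L.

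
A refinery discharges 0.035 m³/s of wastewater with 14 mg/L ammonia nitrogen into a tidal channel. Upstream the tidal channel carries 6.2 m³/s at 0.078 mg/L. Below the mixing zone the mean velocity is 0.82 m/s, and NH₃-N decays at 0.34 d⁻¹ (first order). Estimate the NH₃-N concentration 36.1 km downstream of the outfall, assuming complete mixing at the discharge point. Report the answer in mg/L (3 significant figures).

0.131 mg/L

After complete mixing, C₀ = (0.035·14 + 6.2·0.078) / 6.235 = 0.1562 mg/L.
Travel time t = 3.61e+04 m / 0.82 m/s = 4.402e+04 s = 0.5095 d.
C = 0.1562·exp(−0.34·0.5095) = 0.1562·0.8409 = 0.1313 mg/L.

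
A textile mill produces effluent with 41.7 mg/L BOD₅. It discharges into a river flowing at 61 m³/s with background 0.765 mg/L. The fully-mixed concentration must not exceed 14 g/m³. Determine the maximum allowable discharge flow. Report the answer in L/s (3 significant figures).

29100 L/s

Mass balance at complete mixing: C_std·(Q_w + Q_r) = Q_w·C_e + Q_r·C_b.
Rearranging, Q_w = Q_r·(C_std − C_b)/(C_e − C_std) = 61·(14 − 0.765) / (41.7 − 14) = 29.15 m³/s.
= 2.915e+04 L/s.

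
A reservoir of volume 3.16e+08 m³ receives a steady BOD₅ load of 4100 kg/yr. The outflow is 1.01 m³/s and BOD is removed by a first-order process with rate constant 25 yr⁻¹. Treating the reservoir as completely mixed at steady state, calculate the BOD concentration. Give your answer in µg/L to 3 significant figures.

0.517 µg/L

Outflow Q = 1.01 m³/s × 3.156e+07 s/yr = 3.187e+07 m³/yr.
Steady-state CSTR mass balance: W = Q·C + k·V·C, so C = W/(Q + kV).
Q + kV = 3.187e+07 + 25·3.16e+08 = 7.932e+09 m³/yr.
C = 4100/7.932e+09 = 5.169e-07 kg/m³ = 0.0005169 mg/L = 0.5169 µg/L.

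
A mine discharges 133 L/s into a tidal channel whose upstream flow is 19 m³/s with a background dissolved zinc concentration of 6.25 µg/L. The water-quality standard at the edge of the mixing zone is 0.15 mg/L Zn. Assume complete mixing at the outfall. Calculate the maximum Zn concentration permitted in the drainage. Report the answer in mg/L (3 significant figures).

133 L/s = 0.133 m³/s.
6.25 µg/L = 0.00625 mg/L.
Mass balance: 0.15·19.13 = 0.133·Cₑ + 19·0.00625.
Cₑ = (2.87 − 0.1188) / 0.133 = 20.69 mg/L.

20.7 mg/L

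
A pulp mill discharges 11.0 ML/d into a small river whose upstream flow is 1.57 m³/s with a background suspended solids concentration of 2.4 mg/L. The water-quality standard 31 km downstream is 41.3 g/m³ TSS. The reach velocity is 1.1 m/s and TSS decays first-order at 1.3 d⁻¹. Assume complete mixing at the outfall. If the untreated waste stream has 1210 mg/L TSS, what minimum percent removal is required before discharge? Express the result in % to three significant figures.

32.9 %

11.0 ML/d = 0.1273 m³/s.
Travel time to the compliance point: t = 3.1e+04/1.1 = 2.818e+04 s = 0.3262 d; decay factor exp(−1.3·0.3262) = 0.6544.
So the concentration just after mixing may be at most 41.3/0.6544 = 63.11 mg/L.
Mass balance: 63.11·1.697 = 0.1273·Cₑ + 1.57·2.4.
Cₑ = (107.1 − 3.768) / 0.1273 = 811.8 mg/L.
Required removal = 1 − 811.8/1210 = 32.91 %.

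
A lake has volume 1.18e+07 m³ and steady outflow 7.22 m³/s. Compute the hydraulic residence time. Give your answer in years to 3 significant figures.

Q = 7.22 m³/s × 3.156e+07 s/yr = 2.278e+08 m³/yr.
Hydraulic residence time τ = V/Q = 1.18e+07/2.278e+08 = 0.05179 yr.

0.0518 yr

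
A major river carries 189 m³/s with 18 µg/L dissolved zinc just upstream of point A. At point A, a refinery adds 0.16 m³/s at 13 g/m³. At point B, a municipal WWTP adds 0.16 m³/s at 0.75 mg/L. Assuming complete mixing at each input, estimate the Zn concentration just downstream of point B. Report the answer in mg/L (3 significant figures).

18 µg/L = 0.018 mg/L.
After input A: C = (189·0.018 + 0.16·13) / 189.2 = 0.02898 mg/L.
After input B: C = (189.2·0.02898 + 0.16·0.75) / 189.3 = 0.02959 mg/L.

0.0296 mg/L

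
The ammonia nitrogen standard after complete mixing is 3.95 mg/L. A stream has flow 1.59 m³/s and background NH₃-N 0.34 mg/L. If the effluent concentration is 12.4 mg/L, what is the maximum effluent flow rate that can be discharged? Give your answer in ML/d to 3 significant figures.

58.7 ML/d

Mass balance at complete mixing: C_std·(Q_w + Q_r) = Q_w·C_e + Q_r·C_b.
Rearranging, Q_w = Q_r·(C_std − C_b)/(C_e − C_std) = 1.59·(3.95 − 0.34) / (12.4 − 3.95) = 0.6793 m³/s.
= 58.69 ML/d.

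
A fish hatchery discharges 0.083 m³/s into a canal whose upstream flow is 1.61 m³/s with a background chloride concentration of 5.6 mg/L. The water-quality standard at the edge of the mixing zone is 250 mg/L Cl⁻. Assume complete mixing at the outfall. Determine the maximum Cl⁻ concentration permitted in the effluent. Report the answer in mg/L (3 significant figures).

Mass balance: 250·1.693 = 0.083·Cₑ + 1.61·5.6.
Cₑ = (423.2 − 9.016) / 0.083 = 4991 mg/L.

4990 mg/L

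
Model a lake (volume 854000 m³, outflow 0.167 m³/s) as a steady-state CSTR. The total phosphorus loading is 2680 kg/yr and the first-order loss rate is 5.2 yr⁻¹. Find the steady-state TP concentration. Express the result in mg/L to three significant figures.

Outflow Q = 0.167 m³/s × 3.156e+07 s/yr = 5.27e+06 m³/yr.
Steady-state CSTR mass balance: W = Q·C + k·V·C, so C = W/(Q + kV).
Q + kV = 5.27e+06 + 5.2·854000 = 9.711e+06 m³/yr.
C = 2680/9.711e+06 = 0.000276 kg/m³ = 0.276 mg/L.

0.276 mg/L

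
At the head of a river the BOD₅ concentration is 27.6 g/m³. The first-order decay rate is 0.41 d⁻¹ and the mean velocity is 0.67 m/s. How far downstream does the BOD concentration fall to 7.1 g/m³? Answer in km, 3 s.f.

From C = C₀·e^(−kt), t = ln(C₀/C)/k = ln(27.6/7.1)/0.41 = 1.358/0.41 = 3.312 d.
Distance = v·t = 0.67 m/s × 2.861e+05 s = 1.917e+05 m = 191.7 km.

192 km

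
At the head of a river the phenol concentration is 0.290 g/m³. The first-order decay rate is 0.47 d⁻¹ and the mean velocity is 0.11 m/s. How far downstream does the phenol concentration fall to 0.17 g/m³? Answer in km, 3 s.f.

10.8 km

From C = C₀·e^(−kt), t = ln(C₀/C)/k = ln(0.290/0.17)/0.47 = 0.5341/0.47 = 1.136 d.
Distance = v·t = 0.11 m/s × 9.818e+04 s = 1.08e+04 m = 10.8 km.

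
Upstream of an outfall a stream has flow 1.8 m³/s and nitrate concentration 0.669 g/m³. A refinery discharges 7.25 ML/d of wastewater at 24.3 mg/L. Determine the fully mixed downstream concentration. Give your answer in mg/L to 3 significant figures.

1.72 mg/L

7.25 ML/d = 0.08391 m³/s.
Flow-weighted mixing gives C = (0.08391·24.3 + 1.8·0.669) / (0.08391 + 1.8) = 3.243/1.884 = 1.722 mg/L.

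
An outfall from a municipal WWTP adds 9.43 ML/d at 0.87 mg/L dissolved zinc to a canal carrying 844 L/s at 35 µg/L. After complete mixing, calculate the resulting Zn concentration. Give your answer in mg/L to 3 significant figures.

0.131 mg/L

9.43 ML/d = 0.1091 m³/s.
844 L/s = 0.844 m³/s.
35 µg/L = 0.035 mg/L.
Flow-weighted mixing gives C = (0.1091·0.87 + 0.844·0.035) / (0.1091 + 0.844) = 0.1245/0.9531 = 0.1306 mg/L.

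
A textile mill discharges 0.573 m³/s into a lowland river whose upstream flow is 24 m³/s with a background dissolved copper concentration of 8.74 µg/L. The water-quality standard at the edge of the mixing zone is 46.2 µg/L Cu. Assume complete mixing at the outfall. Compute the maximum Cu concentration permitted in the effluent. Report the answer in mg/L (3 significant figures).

1.62 mg/L

8.74 µg/L = 0.00874 mg/L.
46.2 µg/L = 0.0462 mg/L.
Mass balance: 0.0462·24.57 = 0.573·Cₑ + 24·0.00874.
Cₑ = (1.135 − 0.2098) / 0.573 = 1.615 mg/L.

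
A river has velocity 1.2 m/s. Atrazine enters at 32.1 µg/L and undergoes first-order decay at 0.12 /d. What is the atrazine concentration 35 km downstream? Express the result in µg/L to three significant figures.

Travel time t = 35 km / 1.2 m/s = 3.5e+04/1.2 = 2.917e+04 s = 0.3376 d.
First-order decay: C = 32.1·exp(−0.12·0.3376) = 32.1·0.9603 = 30.83 µg/L.

30.8 µg/L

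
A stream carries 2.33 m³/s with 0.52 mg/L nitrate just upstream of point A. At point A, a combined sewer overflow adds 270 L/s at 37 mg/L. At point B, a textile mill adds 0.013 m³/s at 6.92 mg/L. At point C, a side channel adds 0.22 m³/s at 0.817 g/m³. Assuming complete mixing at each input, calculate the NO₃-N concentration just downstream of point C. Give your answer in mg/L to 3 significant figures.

270 L/s = 0.27 m³/s.
After input A: C = (2.33·0.52 + 0.27·37) / 2.6 = 4.308 mg/L.
After input B: C = (2.6·4.308 + 0.013·6.92) / 2.613 = 4.321 mg/L.
After input C: C = (2.613·4.321 + 0.22·0.817) / 2.833 = 4.049 mg/L.

4.05 mg/L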